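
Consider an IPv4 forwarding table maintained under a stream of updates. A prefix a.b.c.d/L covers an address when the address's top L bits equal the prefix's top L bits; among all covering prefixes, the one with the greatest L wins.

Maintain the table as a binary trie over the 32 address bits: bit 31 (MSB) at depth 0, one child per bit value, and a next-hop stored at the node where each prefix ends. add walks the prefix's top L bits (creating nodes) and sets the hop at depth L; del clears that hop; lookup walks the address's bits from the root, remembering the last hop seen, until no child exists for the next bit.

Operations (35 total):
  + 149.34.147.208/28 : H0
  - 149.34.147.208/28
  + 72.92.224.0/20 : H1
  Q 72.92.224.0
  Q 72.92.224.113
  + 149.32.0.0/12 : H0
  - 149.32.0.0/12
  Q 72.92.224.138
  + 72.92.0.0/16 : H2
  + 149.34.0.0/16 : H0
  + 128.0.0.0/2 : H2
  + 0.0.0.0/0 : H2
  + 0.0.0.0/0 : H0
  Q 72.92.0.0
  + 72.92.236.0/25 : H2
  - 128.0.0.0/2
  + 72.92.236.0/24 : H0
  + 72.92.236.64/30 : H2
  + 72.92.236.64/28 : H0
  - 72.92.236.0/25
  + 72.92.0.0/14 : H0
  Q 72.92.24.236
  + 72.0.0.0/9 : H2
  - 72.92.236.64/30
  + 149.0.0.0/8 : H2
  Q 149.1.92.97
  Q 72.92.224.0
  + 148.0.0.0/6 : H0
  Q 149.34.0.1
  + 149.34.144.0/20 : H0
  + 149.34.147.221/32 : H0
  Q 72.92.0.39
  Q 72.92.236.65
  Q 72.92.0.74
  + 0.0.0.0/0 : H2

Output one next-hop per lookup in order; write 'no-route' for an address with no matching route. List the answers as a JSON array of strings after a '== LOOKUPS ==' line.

Process each operation:
  + 149.34.147.208/28 (H0) depth=28
  - 149.34.147.208/28 clear@28
  + 72.92.224.0/20 (H1) depth=20
  ? 72.92.224.0  path d0:-→d1:-→d2:-→d3:-→d4:-→d5:-→d6:-→d7:-→d8:-→d9:-→d10:-→d11:-→d12:-→d13:-→d14:-→d15:-→d16:-→d17:-→d18:-→d19:-→d20:H1  best=H1
  ? 72.92.224.113  path d0:-→d1:-→d2:-→d3:-→d4:-→d5:-→d6:-→d7:-→d8:-→d9:-→d10:-→d11:-→d12:-→d13:-→d14:-→d15:-→d16:-→d17:-→d18:-→d19:-→d20:H1  best=H1
  + 149.32.0.0/12 (H0) depth=12
  - 149.32.0.0/12 clear@12
  ? 72.92.224.138  path d0:-→d1:-→d2:-→d3:-→d4:-→d5:-→d6:-→d7:-→d8:-→d9:-→d10:-→d11:-→d12:-→d13:-→d14:-→d15:-→d16:-→d17:-→d18:-→d19:-→d20:H1  best=H1
  + 72.92.0.0/16 (H2) depth=16
  + 149.34.0.0/16 (H0) depth=16
  + 128.0.0.0/2 (H2) depth=2
  + 0.0.0.0/0 (H2) depth=0
  + 0.0.0.0/0 (H0) depth=0
  ? 72.92.0.0  path d0:H0→d1:-→d2:-→d3:-→d4:-→d5:-→d6:-→d7:-→d8:-→d9:-→d10:-→d11:-→d12:-→d13:-→d14:-→d15:-→d16:H2  best=H2
  + 72.92.236.0/25 (H2) depth=25
  - 128.0.0.0/2 clear@2
  + 72.92.236.0/24 (H0) depth=24
  + 72.92.236.64/30 (H2) depth=30
  + 72.92.236.64/28 (H0) depth=28
  - 72.92.236.0/25 clear@25
  + 72.92.0.0/14 (H0) depth=14
  ? 72.92.24.236  path d0:H0→d1:-→d2:-→d3:-→d4:-→d5:-→d6:-→d7:-→d8:-→d9:-→d10:-→d11:-→d12:-→d13:-→d14:H0→d15:-→d16:H2  best=H2
  + 72.0.0.0/9 (H2) depth=9
  - 72.92.236.64/30 clear@30
  + 149.0.0.0/8 (H2) depth=8
  ? 149.1.92.97  path d0:H0→d1:-→d2:-→d3:-→d4:-→d5:-→d6:-→d7:-→d8:H2→d9:-→d10:-  best=H2
  ? 72.92.224.0  path d0:H0→d1:-→d2:-→d3:-→d4:-→d5:-→d6:-→d7:-→d8:-→d9:H2→d10:-→d11:-→d12:-→d13:-→d14:H0→d15:-→d16:H2→d17:-→d18:-→d19:-→d20:H1  best=H1
  + 148.0.0.0/6 (H0) depth=6
  ? 149.34.0.1  path d0:H0→d1:-→d2:-→d3:-→d4:-→d5:-→d6:H0→d7:-→d8:H2→d9:-→d10:-→d11:-→d12:-→d13:-→d14:-→d15:-→d16:H0  best=H0
  + 149.34.144.0/20 (H0) depth=20
  + 149.34.147.221/32 (H0) depth=32
  ? 72.92.0.39  path d0:H0→d1:-→d2:-→d3:-→d4:-→d5:-→d6:-→d7:-→d8:-→d9:H2→d10:-→d11:-→d12:-→d13:-→d14:H0→d15:-→d16:H2  best=H2
  ? 72.92.236.65  path d0:H0→d1:-→d2:-→d3:-→d4:-→d5:-→d6:-→d7:-→d8:-→d9:H2→d10:-→d11:-→d12:-→d13:-→d14:H0→d15:-→d16:H2→d17:-→d18:-→d19:-→d20:H1→d21:-→d22:-→d23:-→d24:H0→d25:-→d26:-→d27:-→d28:H0→d29:-→d30:-  best=H0
  ? 72.92.0.74  path d0:H0→d1:-→d2:-→d3:-→d4:-→d5:-→d6:-→d7:-→d8:-→d9:H2→d10:-→d11:-→d12:-→d13:-→d14:H0→d15:-→d16:H2  best=H2
  + 0.0.0.0/0 (H2) depth=0

== LOOKUPS ==
["H1","H1","H1","H2","H2","H2","H1","H0","H2","H0","H2"]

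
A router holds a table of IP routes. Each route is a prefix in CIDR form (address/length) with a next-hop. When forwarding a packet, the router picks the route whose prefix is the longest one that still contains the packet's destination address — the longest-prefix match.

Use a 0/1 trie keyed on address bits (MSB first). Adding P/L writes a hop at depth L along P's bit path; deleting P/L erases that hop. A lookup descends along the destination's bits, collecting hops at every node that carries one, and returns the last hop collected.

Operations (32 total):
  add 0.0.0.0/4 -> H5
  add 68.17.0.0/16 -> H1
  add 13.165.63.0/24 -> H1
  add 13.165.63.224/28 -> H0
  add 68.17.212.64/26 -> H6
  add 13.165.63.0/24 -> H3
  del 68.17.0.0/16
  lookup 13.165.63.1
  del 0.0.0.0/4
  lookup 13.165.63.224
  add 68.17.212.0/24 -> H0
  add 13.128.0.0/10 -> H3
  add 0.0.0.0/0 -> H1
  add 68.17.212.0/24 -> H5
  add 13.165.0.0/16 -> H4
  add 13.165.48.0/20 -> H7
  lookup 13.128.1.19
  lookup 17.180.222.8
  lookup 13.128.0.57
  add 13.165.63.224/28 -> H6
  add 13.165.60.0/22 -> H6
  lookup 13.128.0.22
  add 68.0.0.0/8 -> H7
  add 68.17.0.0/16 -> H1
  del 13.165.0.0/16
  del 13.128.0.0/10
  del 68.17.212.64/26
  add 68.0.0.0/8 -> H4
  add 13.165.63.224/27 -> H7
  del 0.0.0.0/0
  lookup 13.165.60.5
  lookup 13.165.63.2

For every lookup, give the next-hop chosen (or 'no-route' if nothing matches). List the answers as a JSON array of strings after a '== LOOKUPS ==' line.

Trace:
  add 0.0.0.0/4 -> H5 at depth 4
  add 68.17.0.0/16 -> H1 at depth 16
  add 13.165.63.0/24 -> H1 at depth 24
  add 13.165.63.224/28 -> H0 at depth 28
  add 68.17.212.64/26 -> H6 at depth 26
  add 13.165.63.0/24 -> H3 at depth 24
  - 68.17.0.0/16 clear@16
  lookup 13.165.63.1: bits 000011011010010100111111 walk d0:-→d1:-→d2:-→d3:-→d4:H5→d5:-→d6:-→d7:-→d8:-→d9:-→d10:-→d11:-→d12:-→d13:-→d14:-→d15:-→d16:-→d17:-→d18:-→d19:-→d20:-→d21:-→d22:-→d23:-→d24:H3 -> H3
  - 0.0.0.0/4 clear@4
  lookup 13.165.63.224: bits 0000110110100101001111111110 walk d0:-→d1:-→d2:-→d3:-→d4:-→d5:-→d6:-→d7:-→d8:-→d9:-→d10:-→d11:-→d12:-→d13:-→d14:-→d15:-→d16:-→d17:-→d18:-→d19:-→d20:-→d21:-→d22:-→d23:-→d24:H3→d25:-→d26:-→d27:-→d28:H0 -> H0
  add 68.17.212.0/24 -> H0 at depth 24
  add 13.128.0.0/10 -> H3 at depth 10
  add 0.0.0.0/0 -> H1 at depth 0
  add 68.17.212.0/24 -> H5 at depth 24
  add 13.165.0.0/16 -> H4 at depth 16
  add 13.165.48.0/20 -> H7 at depth 20
  lookup 13.128.1.19: bits 0000110110 walk d0:H1→d1:-→d2:-→d3:-→d4:-→d5:-→d6:-→d7:-→d8:-→d9:-→d10:H3 -> H3
  lookup 17.180.222.8: bits 000 walk d0:H1→d1:-→d2:-→d3:- -> H1
  lookup 13.128.0.57: bits 0000110110 walk d0:H1→d1:-→d2:-→d3:-→d4:-→d5:-→d6:-→d7:-→d8:-→d9:-→d10:H3 -> H3
  add 13.165.63.224/28 -> H6 at depth 28
  add 13.165.60.0/22 -> H6 at depth 22
  lookup 13.128.0.22: bits 0000110110 walk d0:H1→d1:-→d2:-→d3:-→d4:-→d5:-→d6:-→d7:-→d8:-→d9:-→d10:H3 -> H3
  add 68.0.0.0/8 -> H7 at depth 8
  add 68.17.0.0/16 -> H1 at depth 16
  - 13.165.0.0/16 clear@16
  - 13.128.0.0/10 clear@10
  - 68.17.212.64/26 clear@26
  add 68.0.0.0/8 -> H4 at depth 8
  add 13.165.63.224/27 -> H7 at depth 27
  - 0.0.0.0/0 clear@0
  lookup 13.165.60.5: bits 0000110110100101001111 walk d0:-→d1:-→d2:-→d3:-→d4:-→d5:-→d6:-→d7:-→d8:-→d9:-→d10:-→d11:-→d12:-→d13:-→d14:-→d15:-→d16:-→d17:-→d18:-→d19:-→d20:H7→d21:-→d22:H6 -> H6
  lookup 13.165.63.2: bits 000011011010010100111111 walk d0:-→d1:-→d2:-→d3:-→d4:-→d5:-→d6:-→d7:-→d8:-→d9:-→d10:-→d11:-→d12:-→d13:-→d14:-→d15:-→d16:-→d17:-→d18:-→d19:-→d20:H7→d21:-→d22:H6→d23:-→d24:H3 -> H3

== LOOKUPS ==
["H3","H0","H3","H1","H3","H3","H6","H3"]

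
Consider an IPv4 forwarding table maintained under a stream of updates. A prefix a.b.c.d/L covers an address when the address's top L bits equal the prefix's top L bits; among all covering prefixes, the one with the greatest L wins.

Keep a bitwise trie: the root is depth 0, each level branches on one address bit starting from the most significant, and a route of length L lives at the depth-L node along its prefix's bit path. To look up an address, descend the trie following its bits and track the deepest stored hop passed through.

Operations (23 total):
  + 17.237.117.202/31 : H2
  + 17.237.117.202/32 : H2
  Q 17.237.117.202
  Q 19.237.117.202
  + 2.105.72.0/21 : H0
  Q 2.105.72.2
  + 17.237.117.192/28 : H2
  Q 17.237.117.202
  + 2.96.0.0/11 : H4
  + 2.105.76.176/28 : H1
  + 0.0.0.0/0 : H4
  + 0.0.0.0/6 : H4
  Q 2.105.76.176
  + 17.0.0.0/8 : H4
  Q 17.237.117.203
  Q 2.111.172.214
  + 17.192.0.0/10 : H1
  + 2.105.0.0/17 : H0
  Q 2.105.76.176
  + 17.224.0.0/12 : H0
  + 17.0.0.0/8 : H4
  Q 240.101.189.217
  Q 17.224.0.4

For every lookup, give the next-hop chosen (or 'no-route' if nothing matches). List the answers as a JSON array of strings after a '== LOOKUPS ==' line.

Trace:
  add 17.237.117.202/31 -> H2 at depth 31
  add 17.237.117.202/32 -> H2 at depth 32
  ? 17.237.117.202  path d0:-→d1:-→d2:-→d3:-→d4:-→d5:-→d6:-→d7:-→d8:-→d9:-→d10:-→d11:-→d12:-→d13:-→d14:-→d15:-→d16:-→d17:-→d18:-→d19:-→d20:-→d21:-→d22:-→d23:-→d24:-→d25:-→d26:-→d27:-→d28:-→d29:-→d30:-→d31:H2→d32:H2  best=H2
  ? 19.237.117.202  path d0:-→d1:-→d2:-→d3:-→d4:-→d5:-→d6:-  best=no-route
  add 2.105.72.0/21 -> H0 at depth 21
  ? 2.105.72.2  path d0:-→d1:-→d2:-→d3:-→d4:-→d5:-→d6:-→d7:-→d8:-→d9:-→d10:-→d11:-→d12:-→d13:-→d14:-→d15:-→d16:-→d17:-→d18:-→d19:-→d20:-→d21:H0  best=H0
  add 17.237.117.192/28 -> H2 at depth 28
  ? 17.237.117.202  path d0:-→d1:-→d2:-→d3:-→d4:-→d5:-→d6:-→d7:-→d8:-→d9:-→d10:-→d11:-→d12:-→d13:-→d14:-→d15:-→d16:-→d17:-→d18:-→d19:-→d20:-→d21:-→d22:-→d23:-→d24:-→d25:-→d26:-→d27:-→d28:H2→d29:-→d30:-→d31:H2→d32:H2  best=H2
  add 2.96.0.0/11 -> H4 at depth 11
  add 2.105.76.176/28 -> H1 at depth 28
  add 0.0.0.0/0 -> H4 at depth 0
  add 0.0.0.0/6 -> H4 at depth 6
  ? 2.105.76.176  path d0:H4→d1:-→d2:-→d3:-→d4:-→d5:-→d6:H4→d7:-→d8:-→d9:-→d10:-→d11:H4→d12:-→d13:-→d14:-→d15:-→d16:-→d17:-→d18:-→d19:-→d20:-→d21:H0→d22:-→d23:-→d24:-→d25:-→d26:-→d27:-→d28:H1  best=H1
  add 17.0.0.0/8 -> H4 at depth 8
  ? 17.237.117.203  path d0:H4→d1:-→d2:-→d3:-→d4:-→d5:-→d6:-→d7:-→d8:H4→d9:-→d10:-→d11:-→d12:-→d13:-→d14:-→d15:-→d16:-→d17:-→d18:-→d19:-→d20:-→d21:-→d22:-→d23:-→d24:-→d25:-→d26:-→d27:-→d28:H2→d29:-→d30:-→d31:H2  best=H2
  ? 2.111.172.214  path d0:H4→d1:-→d2:-→d3:-→d4:-→d5:-→d6:H4→d7:-→d8:-→d9:-→d10:-→d11:H4→d12:-→d13:-  best=H4
  add 17.192.0.0/10 -> H1 at depth 10
  add 2.105.0.0/17 -> H0 at depth 17
  ? 2.105.76.176  path d0:H4→d1:-→d2:-→d3:-→d4:-→d5:-→d6:H4→d7:-→d8:-→d9:-→d10:-→d11:H4→d12:-→d13:-→d14:-→d15:-→d16:-→d17:H0→d18:-→d19:-→d20:-→d21:H0→d22:-→d23:-→d24:-→d25:-→d26:-→d27:-→d28:H1  best=H1
  add 17.224.0.0/12 -> H0 at depth 12
  add 17.0.0.0/8 -> H4 at depth 8
  ? 240.101.189.217  path d0:H4  best=H4
  ? 17.224.0.4  path d0:H4→d1:-→d2:-→d3:-→d4:-→d5:-→d6:-→d7:-→d8:H4→d9:-→d10:H1→d11:-→d12:H0  best=H0

== LOOKUPS ==
["H2","no-route","H0","H2","H1","H2","H4","H1","H4","H0"]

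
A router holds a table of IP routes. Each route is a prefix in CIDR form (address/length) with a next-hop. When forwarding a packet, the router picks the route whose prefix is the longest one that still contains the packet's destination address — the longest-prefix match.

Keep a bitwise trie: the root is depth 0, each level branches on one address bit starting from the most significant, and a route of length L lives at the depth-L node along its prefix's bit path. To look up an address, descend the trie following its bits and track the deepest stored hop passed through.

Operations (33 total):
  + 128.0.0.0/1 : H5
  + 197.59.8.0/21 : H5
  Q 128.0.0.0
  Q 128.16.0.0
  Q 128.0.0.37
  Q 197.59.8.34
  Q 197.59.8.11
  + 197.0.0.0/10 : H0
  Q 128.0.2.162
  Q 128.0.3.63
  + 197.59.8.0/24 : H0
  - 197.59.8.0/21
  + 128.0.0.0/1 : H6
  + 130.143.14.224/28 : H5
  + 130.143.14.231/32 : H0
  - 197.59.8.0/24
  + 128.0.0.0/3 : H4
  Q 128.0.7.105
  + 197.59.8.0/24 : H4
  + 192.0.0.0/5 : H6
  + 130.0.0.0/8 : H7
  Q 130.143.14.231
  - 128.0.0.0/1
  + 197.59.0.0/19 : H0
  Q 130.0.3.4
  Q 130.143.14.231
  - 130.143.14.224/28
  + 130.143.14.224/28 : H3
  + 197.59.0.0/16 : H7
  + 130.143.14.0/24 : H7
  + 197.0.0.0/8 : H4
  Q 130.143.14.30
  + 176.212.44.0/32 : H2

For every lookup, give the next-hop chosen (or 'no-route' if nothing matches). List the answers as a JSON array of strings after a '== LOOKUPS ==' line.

Process each operation:
  + 128.0.0.0/1 (H5) depth=1
  + 197.59.8.0/21 (H5) depth=21
  Q 128.0.0.0: descend 1 ; hops seen [H5] ; pick H5
  Q 128.16.0.0: descend 1 ; hops seen [H5] ; pick H5
  Q 128.0.0.37: descend 1 ; hops seen [H5] ; pick H5
  Q 197.59.8.34: descend 110001010011101100001 ; hops seen [H5,H5] ; pick H5
  Q 197.59.8.11: descend 110001010011101100001 ; hops seen [H5,H5] ; pick H5
  + 197.0.0.0/10 (H0) depth=10
  Q 128.0.2.162: descend 1 ; hops seen [H5] ; pick H5
  Q 128.0.3.63: descend 1 ; hops seen [H5] ; pick H5
  + 197.59.8.0/24 (H0) depth=24
  - 197.59.8.0/21 clear@21
  + 128.0.0.0/1 (H6) depth=1
  + 130.143.14.224/28 (H5) depth=28
  + 130.143.14.231/32 (H0) depth=32
  - 197.59.8.0/24 clear@24
  + 128.0.0.0/3 (H4) depth=3
  Q 128.0.7.105: descend 100000 ; hops seen [H6,H4] ; pick H4
  + 197.59.8.0/24 (H4) depth=24
  + 192.0.0.0/5 (H6) depth=5
  + 130.0.0.0/8 (H7) depth=8
  Q 130.143.14.231: descend 10000010100011110000111011100111 ; hops seen [H6,H4,H7,H5,H0] ; pick H0
  - 128.0.0.0/1 clear@1
  + 197.59.0.0/19 (H0) depth=19
  Q 130.0.3.4: descend 10000010 ; hops seen [H4,H7] ; pick H7
  Q 130.143.14.231: descend 10000010100011110000111011100111 ; hops seen [H4,H7,H5,H0] ; pick H0
  - 130.143.14.224/28 clear@28
  + 130.143.14.224/28 (H3) depth=28
  + 197.59.0.0/16 (H7) depth=16
  + 130.143.14.0/24 (H7) depth=24
  + 197.0.0.0/8 (H4) depth=8
  Q 130.143.14.30: descend 100000101000111100001110 ; hops seen [H4,H7,H7] ; pick H7
  + 176.212.44.0/32 (H2) depth=32

== LOOKUPS ==
["H5","H5","H5","H5","H5","H5","H5","H4","H0","H7","H0","H7"]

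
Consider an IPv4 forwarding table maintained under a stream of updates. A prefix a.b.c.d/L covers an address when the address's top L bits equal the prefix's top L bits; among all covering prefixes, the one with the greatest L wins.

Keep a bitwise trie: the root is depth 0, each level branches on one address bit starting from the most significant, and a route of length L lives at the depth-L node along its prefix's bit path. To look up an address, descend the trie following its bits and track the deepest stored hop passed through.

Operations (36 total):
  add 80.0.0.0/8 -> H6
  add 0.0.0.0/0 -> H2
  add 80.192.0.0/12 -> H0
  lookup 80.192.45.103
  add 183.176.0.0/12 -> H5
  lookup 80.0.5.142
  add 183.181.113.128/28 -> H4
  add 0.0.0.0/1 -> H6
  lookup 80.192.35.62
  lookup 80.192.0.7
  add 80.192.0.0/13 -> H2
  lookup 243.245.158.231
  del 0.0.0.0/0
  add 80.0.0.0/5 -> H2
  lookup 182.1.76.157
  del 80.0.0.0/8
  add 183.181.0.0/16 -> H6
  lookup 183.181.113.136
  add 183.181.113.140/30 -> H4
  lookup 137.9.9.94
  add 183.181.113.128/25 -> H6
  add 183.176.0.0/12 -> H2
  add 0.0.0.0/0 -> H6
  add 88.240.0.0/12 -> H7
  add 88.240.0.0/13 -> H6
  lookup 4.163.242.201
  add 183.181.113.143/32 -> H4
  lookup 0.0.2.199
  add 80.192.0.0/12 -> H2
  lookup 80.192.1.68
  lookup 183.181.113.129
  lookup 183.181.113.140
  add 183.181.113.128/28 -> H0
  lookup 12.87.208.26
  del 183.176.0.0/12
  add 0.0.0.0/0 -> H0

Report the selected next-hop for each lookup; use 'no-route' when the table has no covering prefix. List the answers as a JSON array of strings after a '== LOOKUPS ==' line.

Process each operation:
  add 80.0.0.0/8 -> H6 at depth 8
  add 0.0.0.0/0 -> H2 at depth 0
  add 80.192.0.0/12 -> H0 at depth 12
  lookup 80.192.45.103: bits 010100001100 walk d0:H2→d1:-→d2:-→d3:-→d4:-→d5:-→d6:-→d7:-→d8:H6→d9:-→d10:-→d11:-→d12:H0 -> H0
  add 183.176.0.0/12 -> H5 at depth 12
  lookup 80.0.5.142: bits 01010000 walk d0:H2→d1:-→d2:-→d3:-→d4:-→d5:-→d6:-→d7:-→d8:H6 -> H6
  add 183.181.113.128/28 -> H4 at depth 28
  add 0.0.0.0/1 -> H6 at depth 1
  lookup 80.192.35.62: bits 010100001100 walk d0:H2→d1:H6→d2:-→d3:-→d4:-→d5:-→d6:-→d7:-→d8:H6→d9:-→d10:-→d11:-→d12:H0 -> H0
  lookup 80.192.0.7: bits 010100001100 walk d0:H2→d1:H6→d2:-→d3:-→d4:-→d5:-→d6:-→d7:-→d8:H6→d9:-→d10:-→d11:-→d12:H0 -> H0
  add 80.192.0.0/13 -> H2 at depth 13
  lookup 243.245.158.231: bits 1 walk d0:H2→d1:- -> H2
  - 0.0.0.0/0 clear@0
  add 80.0.0.0/5 -> H2 at depth 5
  lookup 182.1.76.157: bits 1011011 walk d0:-→d1:-→d2:-→d3:-→d4:-→d5:-→d6:-→d7:- -> no-route
  - 80.0.0.0/8 clear@8
  add 183.181.0.0/16 -> H6 at depth 16
  lookup 183.181.113.136: bits 1011011110110101011100011000 walk d0:-→d1:-→d2:-→d3:-→d4:-→d5:-→d6:-→d7:-→d8:-→d9:-→d10:-→d11:-→d12:H5→d13:-→d14:-→d15:-→d16:H6→d17:-→d18:-→d19:-→d20:-→d21:-→d22:-→d23:-→d24:-→d25:-→d26:-→d27:-→d28:H4 -> H4
  add 183.181.113.140/30 -> H4 at depth 30
  lookup 137.9.9.94: bits 10 walk d0:-→d1:-→d2:- -> no-route
  add 183.181.113.128/25 -> H6 at depth 25
  add 183.176.0.0/12 -> H2 at depth 12
  add 0.0.0.0/0 -> H6 at depth 0
  add 88.240.0.0/12 -> H7 at depth 12
  add 88.240.0.0/13 -> H6 at depth 13
  lookup 4.163.242.201: bits 0 walk d0:H6→d1:H6 -> H6
  add 183.181.113.143/32 -> H4 at depth 32
  lookup 0.0.2.199: bits 0 walk d0:H6→d1:H6 -> H6
  add 80.192.0.0/12 -> H2 at depth 12
  lookup 80.192.1.68: bits 0101000011000 walk d0:H6→d1:H6→d2:-→d3:-→d4:-→d5:H2→d6:-→d7:-→d8:-→d9:-→d10:-→d11:-→d12:H2→d13:H2 -> H2
  lookup 183.181.113.129: bits 1011011110110101011100011000 walk d0:H6→d1:-→d2:-→d3:-→d4:-→d5:-→d6:-→d7:-→d8:-→d9:-→d10:-→d11:-→d12:H2→d13:-→d14:-→d15:-→d16:H6→d17:-→d18:-→d19:-→d20:-→d21:-→d22:-→d23:-→d24:-→d25:H6→d26:-→d27:-→d28:H4 -> H4
  lookup 183.181.113.140: bits 101101111011010101110001100011 walk d0:H6→d1:-→d2:-→d3:-→d4:-→d5:-→d6:-→d7:-→d8:-→d9:-→d10:-→d11:-→d12:H2→d13:-→d14:-→d15:-→d16:H6→d17:-→d18:-→d19:-→d20:-→d21:-→d22:-→d23:-→d24:-→d25:H6→d26:-→d27:-→d28:H4→d29:-→d30:H4 -> H4
  add 183.181.113.128/28 -> H0 at depth 28
  lookup 12.87.208.26: bits 0 walk d0:H6→d1:H6 -> H6
  - 183.176.0.0/12 clear@12
  add 0.0.0.0/0 -> H0 at depth 0

== LOOKUPS ==
["H0","H6","H0","H0","H2","no-route","H4","no-route","H6","H6","H2","H4","H4","H6"]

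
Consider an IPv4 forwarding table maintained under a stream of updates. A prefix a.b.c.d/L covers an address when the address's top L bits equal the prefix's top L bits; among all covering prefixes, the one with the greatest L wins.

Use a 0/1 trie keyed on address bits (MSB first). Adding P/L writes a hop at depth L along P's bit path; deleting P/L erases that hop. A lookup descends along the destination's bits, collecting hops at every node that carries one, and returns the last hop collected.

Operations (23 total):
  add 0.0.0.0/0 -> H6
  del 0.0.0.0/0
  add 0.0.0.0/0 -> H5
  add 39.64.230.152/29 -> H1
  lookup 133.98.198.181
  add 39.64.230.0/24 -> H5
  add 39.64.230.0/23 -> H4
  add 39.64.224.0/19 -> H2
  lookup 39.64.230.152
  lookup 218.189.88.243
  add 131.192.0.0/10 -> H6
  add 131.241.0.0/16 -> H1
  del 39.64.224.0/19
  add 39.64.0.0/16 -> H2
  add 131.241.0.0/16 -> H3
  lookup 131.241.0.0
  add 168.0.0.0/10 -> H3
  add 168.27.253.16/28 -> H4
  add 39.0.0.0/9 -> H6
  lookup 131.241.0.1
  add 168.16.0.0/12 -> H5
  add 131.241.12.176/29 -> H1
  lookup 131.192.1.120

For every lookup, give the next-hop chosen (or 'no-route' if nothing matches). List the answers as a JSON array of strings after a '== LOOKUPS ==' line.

Trace:
  add 0.0.0.0/0 -> H6 at depth 0
  - 0.0.0.0/0 clear@0
  add 0.0.0.0/0 -> H5 at depth 0
  add 39.64.230.152/29 -> H1 at depth 29
  lookup 133.98.198.181: bits ε walk d0:H5 -> H5
  add 39.64.230.0/24 -> H5 at depth 24
  add 39.64.230.0/23 -> H4 at depth 23
  add 39.64.224.0/19 -> H2 at depth 19
  lookup 39.64.230.152: bits 00100111010000001110011010011 walk d0:H5→d1:-→d2:-→d3:-→d4:-→d5:-→d6:-→d7:-→d8:-→d9:-→d10:-→d11:-→d12:-→d13:-→d14:-→d15:-→d16:-→d17:-→d18:-→d19:H2→d20:-→d21:-→d22:-→d23:H4→d24:H5→d25:-→d26:-→d27:-→d28:-→d29:H1 -> H1
  lookup 218.189.88.243: bits ε walk d0:H5 -> H5
  add 131.192.0.0/10 -> H6 at depth 10
  add 131.241.0.0/16 -> H1 at depth 16
  - 39.64.224.0/19 clear@19
  add 39.64.0.0/16 -> H2 at depth 16
  add 131.241.0.0/16 -> H3 at depth 16
  lookup 131.241.0.0: bits 1000001111110001 walk d0:H5→d1:-→d2:-→d3:-→d4:-→d5:-→d6:-→d7:-→d8:-→d9:-→d10:H6→d11:-→d12:-→d13:-→d14:-→d15:-→d16:H3 -> H3
  add 168.0.0.0/10 -> H3 at depth 10
  add 168.27.253.16/28 -> H4 at depth 28
  add 39.0.0.0/9 -> H6 at depth 9
  lookup 131.241.0.1: bits 1000001111110001 walk d0:H5→d1:-→d2:-→d3:-→d4:-→d5:-→d6:-→d7:-→d8:-→d9:-→d10:H6→d11:-→d12:-→d13:-→d14:-→d15:-→d16:H3 -> H3
  add 168.16.0.0/12 -> H5 at depth 12
  add 131.241.12.176/29 -> H1 at depth 29
  lookup 131.192.1.120: bits 1000001111 walk d0:H5→d1:-→d2:-→d3:-→d4:-→d5:-→d6:-→d7:-→d8:-→d9:-→d10:H6 -> H6

== LOOKUPS ==
["H5","H1","H5","H3","H3","H6"]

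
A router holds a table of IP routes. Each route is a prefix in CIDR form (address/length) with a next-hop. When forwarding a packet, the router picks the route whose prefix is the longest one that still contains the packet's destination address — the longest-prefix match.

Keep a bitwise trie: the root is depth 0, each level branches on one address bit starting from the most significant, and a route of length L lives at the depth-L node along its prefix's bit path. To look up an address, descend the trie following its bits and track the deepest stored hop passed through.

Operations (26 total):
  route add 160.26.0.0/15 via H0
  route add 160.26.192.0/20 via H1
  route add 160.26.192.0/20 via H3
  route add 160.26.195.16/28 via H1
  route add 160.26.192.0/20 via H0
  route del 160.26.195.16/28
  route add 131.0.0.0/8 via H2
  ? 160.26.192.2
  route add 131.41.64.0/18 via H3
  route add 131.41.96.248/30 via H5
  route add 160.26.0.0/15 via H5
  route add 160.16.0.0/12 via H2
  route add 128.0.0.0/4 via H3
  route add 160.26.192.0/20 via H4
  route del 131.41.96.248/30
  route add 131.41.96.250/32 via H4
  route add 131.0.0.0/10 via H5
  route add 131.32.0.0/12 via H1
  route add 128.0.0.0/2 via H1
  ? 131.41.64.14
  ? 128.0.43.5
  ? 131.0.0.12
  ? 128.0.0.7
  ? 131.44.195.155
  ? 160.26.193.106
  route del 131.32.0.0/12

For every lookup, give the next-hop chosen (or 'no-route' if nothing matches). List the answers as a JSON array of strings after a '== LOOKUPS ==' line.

Trace:
  + 160.26.0.0/15 (H0) depth=15
  + 160.26.192.0/20 (H1) depth=20
  + 160.26.192.0/20 (H3) depth=20
  + 160.26.195.16/28 (H1) depth=28
  + 160.26.192.0/20 (H0) depth=20
  - 160.26.195.16/28 clear@28
  + 131.0.0.0/8 (H2) depth=8
  Q 160.26.192.2: descend 1010000000011010110000 ; hops seen [H0,H0] ; pick H0
  + 131.41.64.0/18 (H3) depth=18
  + 131.41.96.248/30 (H5) depth=30
  + 160.26.0.0/15 (H5) depth=15
  + 160.16.0.0/12 (H2) depth=12
  + 128.0.0.0/4 (H3) depth=4
  + 160.26.192.0/20 (H4) depth=20
  - 131.41.96.248/30 clear@30
  + 131.41.96.250/32 (H4) depth=32
  + 131.0.0.0/10 (H5) depth=10
  + 131.32.0.0/12 (H1) depth=12
  + 128.0.0.0/2 (H1) depth=2
  Q 131.41.64.14: descend 100000110010100101 ; hops seen [H1,H3,H2,H5,H1,H3] ; pick H3
  Q 128.0.43.5: descend 100000 ; hops seen [H1,H3] ; pick H3
  Q 131.0.0.12: descend 1000001100 ; hops seen [H1,H3,H2,H5] ; pick H5
  Q 128.0.0.7: descend 100000 ; hops seen [H1,H3] ; pick H3
  Q 131.44.195.155: descend 1000001100101 ; hops seen [H1,H3,H2,H5,H1] ; pick H1
  Q 160.26.193.106: descend 1010000000011010110000 ; hops seen [H1,H2,H5,H4] ; pick H4
  - 131.32.0.0/12 clear@12

== LOOKUPS ==
["H0","H3","H3","H5","H3","H1","H4"]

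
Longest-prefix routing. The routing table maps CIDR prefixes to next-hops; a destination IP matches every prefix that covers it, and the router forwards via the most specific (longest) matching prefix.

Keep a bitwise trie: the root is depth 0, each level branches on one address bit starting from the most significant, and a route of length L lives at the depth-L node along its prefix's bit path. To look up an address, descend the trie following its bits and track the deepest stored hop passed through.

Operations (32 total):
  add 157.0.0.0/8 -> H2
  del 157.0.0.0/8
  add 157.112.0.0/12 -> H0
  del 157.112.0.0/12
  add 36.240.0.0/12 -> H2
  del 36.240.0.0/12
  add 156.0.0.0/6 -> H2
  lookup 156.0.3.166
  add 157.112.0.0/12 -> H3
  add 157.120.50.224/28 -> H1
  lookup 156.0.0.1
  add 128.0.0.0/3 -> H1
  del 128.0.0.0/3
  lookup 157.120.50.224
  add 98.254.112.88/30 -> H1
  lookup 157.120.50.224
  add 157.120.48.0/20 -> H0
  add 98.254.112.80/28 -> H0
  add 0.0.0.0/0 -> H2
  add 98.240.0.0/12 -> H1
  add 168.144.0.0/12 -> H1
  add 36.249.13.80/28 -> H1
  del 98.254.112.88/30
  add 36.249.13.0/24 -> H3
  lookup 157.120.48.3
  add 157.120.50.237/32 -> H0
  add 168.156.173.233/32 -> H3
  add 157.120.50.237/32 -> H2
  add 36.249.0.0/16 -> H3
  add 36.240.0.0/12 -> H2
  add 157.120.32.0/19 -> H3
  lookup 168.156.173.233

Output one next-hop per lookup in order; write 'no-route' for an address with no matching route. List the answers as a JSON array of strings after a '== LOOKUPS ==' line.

Trace:
  add 157.0.0.0/8 -> H2 at depth 8
  del 157.0.0.0/8 (clear depth 8)
  add 157.112.0.0/12 -> H0 at depth 12
  del 157.112.0.0/12 (clear depth 12)
  add 36.240.0.0/12 -> H2 at depth 12
  del 36.240.0.0/12 (clear depth 12)
  add 156.0.0.0/6 -> H2 at depth 6
  Q 156.0.3.166: descend 1001110 ; hops seen [H2] ; pick H2
  add 157.112.0.0/12 -> H3 at depth 12
  add 157.120.50.224/28 -> H1 at depth 28
  Q 156.0.0.1: descend 1001110 ; hops seen [H2] ; pick H2
  add 128.0.0.0/3 -> H1 at depth 3
  del 128.0.0.0/3 (clear depth 3)
  Q 157.120.50.224: descend 1001110101111000001100101110 ; hops seen [H2,H3,H1] ; pick H1
  add 98.254.112.88/30 -> H1 at depth 30
  Q 157.120.50.224: descend 1001110101111000001100101110 ; hops seen [H2,H3,H1] ; pick H1
  add 157.120.48.0/20 -> H0 at depth 20
  add 98.254.112.80/28 -> H0 at depth 28
  add 0.0.0.0/0 -> H2 at depth 0
  add 98.240.0.0/12 -> H1 at depth 12
  add 168.144.0.0/12 -> H1 at depth 12
  add 36.249.13.80/28 -> H1 at depth 28
  del 98.254.112.88/30 (clear depth 30)
  add 36.249.13.0/24 -> H3 at depth 24
  Q 157.120.48.3: descend 1001110101111000001100 ; hops seen [H2,H2,H3,H0] ; pick H0
  add 157.120.50.237/32 -> H0 at depth 32
  add 168.156.173.233/32 -> H3 at depth 32
  add 157.120.50.237/32 -> H2 at depth 32
  add 36.249.0.0/16 -> H3 at depth 16
  add 36.240.0.0/12 -> H2 at depth 12
  add 157.120.32.0/19 -> H3 at depth 19
  Q 168.156.173.233: descend 10101000100111001010110111101001 ; hops seen [H2,H1,H3] ; pick H3

== LOOKUPS ==
["H2","H2","H1","H1","H0","H3"]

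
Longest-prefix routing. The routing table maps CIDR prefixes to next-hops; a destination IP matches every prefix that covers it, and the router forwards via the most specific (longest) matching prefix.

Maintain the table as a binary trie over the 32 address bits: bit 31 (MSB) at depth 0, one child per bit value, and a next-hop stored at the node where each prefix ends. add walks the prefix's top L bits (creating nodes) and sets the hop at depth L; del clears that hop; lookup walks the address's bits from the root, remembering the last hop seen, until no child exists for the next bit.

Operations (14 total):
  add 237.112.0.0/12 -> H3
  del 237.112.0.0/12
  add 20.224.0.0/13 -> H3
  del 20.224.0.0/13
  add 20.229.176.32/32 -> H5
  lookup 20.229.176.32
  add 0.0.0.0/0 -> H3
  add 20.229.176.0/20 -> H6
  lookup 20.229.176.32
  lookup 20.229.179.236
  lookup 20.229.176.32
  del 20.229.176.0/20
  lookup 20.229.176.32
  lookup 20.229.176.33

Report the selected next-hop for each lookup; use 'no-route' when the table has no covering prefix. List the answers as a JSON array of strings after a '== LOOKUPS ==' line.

Trace:
  add 237.112.0.0/12 -> H3 at depth 12
  del 237.112.0.0/12 (clear depth 12)
  add 20.224.0.0/13 -> H3 at depth 13
  del 20.224.0.0/13 (clear depth 13)
  add 20.229.176.32/32 -> H5 at depth 32
  Q 20.229.176.32: descend 00010100111001011011000000100000 ; hops seen [H5] ; pick H5
  add 0.0.0.0/0 -> H3 at depth 0
  add 20.229.176.0/20 -> H6 at depth 20
  Q 20.229.176.32: descend 00010100111001011011000000100000 ; hops seen [H3,H6,H5] ; pick H5
  Q 20.229.179.236: descend 0001010011100101101100 ; hops seen [H3,H6] ; pick H6
  Q 20.229.176.32: descend 00010100111001011011000000100000 ; hops seen [H3,H6,H5] ; pick H5
  del 20.229.176.0/20 (clear depth 20)
  Q 20.229.176.32: descend 00010100111001011011000000100000 ; hops seen [H3,H5] ; pick H5
  Q 20.229.176.33: descend 0001010011100101101100000010000 ; hops seen [H3] ; pick H3

== LOOKUPS ==
["H5","H5","H6","H5","H5","H3"]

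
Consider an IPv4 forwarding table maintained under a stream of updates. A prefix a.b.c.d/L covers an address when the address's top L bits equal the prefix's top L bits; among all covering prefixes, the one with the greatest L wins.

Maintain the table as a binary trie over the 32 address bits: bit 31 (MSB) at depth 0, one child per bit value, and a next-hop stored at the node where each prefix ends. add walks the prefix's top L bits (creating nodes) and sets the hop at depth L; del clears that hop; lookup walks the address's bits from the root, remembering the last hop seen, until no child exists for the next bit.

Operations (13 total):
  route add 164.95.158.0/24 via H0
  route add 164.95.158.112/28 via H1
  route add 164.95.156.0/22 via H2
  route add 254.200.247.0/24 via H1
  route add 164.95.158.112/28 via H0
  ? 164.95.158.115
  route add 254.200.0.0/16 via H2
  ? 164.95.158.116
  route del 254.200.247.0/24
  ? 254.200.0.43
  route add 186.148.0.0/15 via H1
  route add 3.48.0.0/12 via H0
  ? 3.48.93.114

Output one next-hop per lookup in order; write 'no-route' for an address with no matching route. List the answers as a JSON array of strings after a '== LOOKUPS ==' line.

Process each operation:
  + 164.95.158.0/24 (H0) depth=24
  + 164.95.158.112/28 (H1) depth=28
  + 164.95.156.0/22 (H2) depth=22
  + 254.200.247.0/24 (H1) depth=24
  + 164.95.158.112/28 (H0) depth=28
  lookup 164.95.158.115: bits 1010010001011111100111100111 walk d0:-→d1:-→d2:-→d3:-→d4:-→d5:-→d6:-→d7:-→d8:-→d9:-→d10:-→d11:-→d12:-→d13:-→d14:-→d15:-→d16:-→d17:-→d18:-→d19:-→d20:-→d21:-→d22:H2→d23:-→d24:H0→d25:-→d26:-→d27:-→d28:H0 -> H0
  + 254.200.0.0/16 (H2) depth=16
  lookup 164.95.158.116: bits 1010010001011111100111100111 walk d0:-→d1:-→d2:-→d3:-→d4:-→d5:-→d6:-→d7:-→d8:-→d9:-→d10:-→d11:-→d12:-→d13:-→d14:-→d15:-→d16:-→d17:-→d18:-→d19:-→d20:-→d21:-→d22:H2→d23:-→d24:H0→d25:-→d26:-→d27:-→d28:H0 -> H0
  - 254.200.247.0/24 clear@24
  lookup 254.200.0.43: bits 1111111011001000 walk d0:-→d1:-→d2:-→d3:-→d4:-→d5:-→d6:-→d7:-→d8:-→d9:-→d10:-→d11:-→d12:-→d13:-→d14:-→d15:-→d16:H2 -> H2
  + 186.148.0.0/15 (H1) depth=15
  + 3.48.0.0/12 (H0) depth=12
  lookup 3.48.93.114: bits 000000110011 walk d0:-→d1:-→d2:-→d3:-→d4:-→d5:-→d6:-→d7:-→d8:-→d9:-→d10:-→d11:-→d12:H0 -> H0

== LOOKUPS ==
["H0","H0","H2","H0"]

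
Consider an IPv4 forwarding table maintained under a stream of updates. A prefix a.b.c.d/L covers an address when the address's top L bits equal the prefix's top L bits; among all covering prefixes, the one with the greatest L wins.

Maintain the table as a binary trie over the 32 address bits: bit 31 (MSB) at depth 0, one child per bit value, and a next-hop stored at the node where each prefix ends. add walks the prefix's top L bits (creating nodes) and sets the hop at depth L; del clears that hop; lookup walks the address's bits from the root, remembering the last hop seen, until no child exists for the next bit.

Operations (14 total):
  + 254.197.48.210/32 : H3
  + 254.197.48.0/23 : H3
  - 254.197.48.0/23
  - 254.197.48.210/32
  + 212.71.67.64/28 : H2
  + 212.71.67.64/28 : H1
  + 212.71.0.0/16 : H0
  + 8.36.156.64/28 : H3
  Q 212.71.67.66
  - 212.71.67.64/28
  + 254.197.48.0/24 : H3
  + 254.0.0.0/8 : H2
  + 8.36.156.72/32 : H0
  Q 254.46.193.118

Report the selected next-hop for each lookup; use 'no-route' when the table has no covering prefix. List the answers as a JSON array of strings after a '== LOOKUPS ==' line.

Apply in order:
  add 254.197.48.210/32 -> H3 at depth 32
  add 254.197.48.0/23 -> H3 at depth 23
  del 254.197.48.0/23 (clear depth 23)
  del 254.197.48.210/32 (clear depth 32)
  add 212.71.67.64/28 -> H2 at depth 28
  add 212.71.67.64/28 -> H1 at depth 28
  add 212.71.0.0/16 -> H0 at depth 16
  add 8.36.156.64/28 -> H3 at depth 28
  ? 212.71.67.66  path d0:-→d1:-→d2:-→d3:-→d4:-→d5:-→d6:-→d7:-→d8:-→d9:-→d10:-→d11:-→d12:-→d13:-→d14:-→d15:-→d16:H0→d17:-→d18:-→d19:-→d20:-→d21:-→d22:-→d23:-→d24:-→d25:-→d26:-→d27:-→d28:H1  best=H1
  del 212.71.67.64/28 (clear depth 28)
  add 254.197.48.0/24 -> H3 at depth 24
  add 254.0.0.0/8 -> H2 at depth 8
  add 8.36.156.72/32 -> H0 at depth 32
  ? 254.46.193.118  path d0:-→d1:-→d2:-→d3:-→d4:-→d5:-→d6:-→d7:-→d8:H2  best=H2

== LOOKUPS ==
["H1","H2"]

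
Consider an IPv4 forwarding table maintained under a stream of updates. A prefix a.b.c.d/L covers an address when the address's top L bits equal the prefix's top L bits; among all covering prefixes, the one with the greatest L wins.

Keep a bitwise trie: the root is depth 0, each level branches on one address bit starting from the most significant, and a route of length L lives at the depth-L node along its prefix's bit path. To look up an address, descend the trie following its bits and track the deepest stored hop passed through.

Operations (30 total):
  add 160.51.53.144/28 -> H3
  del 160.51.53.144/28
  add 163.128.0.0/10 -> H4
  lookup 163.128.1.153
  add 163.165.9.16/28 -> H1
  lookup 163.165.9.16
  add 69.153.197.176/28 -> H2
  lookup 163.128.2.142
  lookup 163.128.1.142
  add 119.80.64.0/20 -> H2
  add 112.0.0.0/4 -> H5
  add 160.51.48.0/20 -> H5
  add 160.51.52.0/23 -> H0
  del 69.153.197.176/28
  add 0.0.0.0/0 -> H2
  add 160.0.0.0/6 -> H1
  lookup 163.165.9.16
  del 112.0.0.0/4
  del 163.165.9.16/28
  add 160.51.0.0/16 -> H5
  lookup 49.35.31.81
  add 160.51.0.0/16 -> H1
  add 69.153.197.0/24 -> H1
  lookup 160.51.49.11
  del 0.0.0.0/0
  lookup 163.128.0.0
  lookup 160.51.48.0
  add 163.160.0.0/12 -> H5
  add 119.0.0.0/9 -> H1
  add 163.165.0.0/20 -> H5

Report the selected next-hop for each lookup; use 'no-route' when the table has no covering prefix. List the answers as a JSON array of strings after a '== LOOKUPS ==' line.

Process each operation:
  add 160.51.53.144/28 -> H3 at depth 28
  - 160.51.53.144/28 clear@28
  add 163.128.0.0/10 -> H4 at depth 10
  lookup 163.128.1.153: bits 1010001110 walk d0:-→d1:-→d2:-→d3:-→d4:-→d5:-→d6:-→d7:-→d8:-→d9:-→d10:H4 -> H4
  add 163.165.9.16/28 -> H1 at depth 28
  lookup 163.165.9.16: bits 1010001110100101000010010001 walk d0:-→d1:-→d2:-→d3:-→d4:-→d5:-→d6:-→d7:-→d8:-→d9:-→d10:H4→d11:-→d12:-→d13:-→d14:-→d15:-→d16:-→d17:-→d18:-→d19:-→d20:-→d21:-→d22:-→d23:-→d24:-→d25:-→d26:-→d27:-→d28:H1 -> H1
  add 69.153.197.176/28 -> H2 at depth 28
  lookup 163.128.2.142: bits 1010001110 walk d0:-→d1:-→d2:-→d3:-→d4:-→d5:-→d6:-→d7:-→d8:-→d9:-→d10:H4 -> H4
  lookup 163.128.1.142: bits 1010001110 walk d0:-→d1:-→d2:-→d3:-→d4:-→d5:-→d6:-→d7:-→d8:-→d9:-→d10:H4 -> H4
  add 119.80.64.0/20 -> H2 at depth 20
  add 112.0.0.0/4 -> H5 at depth 4
  add 160.51.48.0/20 -> H5 at depth 20
  add 160.51.52.0/23 -> H0 at depth 23
  - 69.153.197.176/28 clear@28
  add 0.0.0.0/0 -> H2 at depth 0
  add 160.0.0.0/6 -> H1 at depth 6
  lookup 163.165.9.16: bits 1010001110100101000010010001 walk d0:H2→d1:-→d2:-→d3:-→d4:-→d5:-→d6:H1→d7:-→d8:-→d9:-→d10:H4→d11:-→d12:-→d13:-→d14:-→d15:-→d16:-→d17:-→d18:-→d19:-→d20:-→d21:-→d22:-→d23:-→d24:-→d25:-→d26:-→d27:-→d28:H1 -> H1
  - 112.0.0.0/4 clear@4
  - 163.165.9.16/28 clear@28
  add 160.51.0.0/16 -> H5 at depth 16
  lookup 49.35.31.81: bits 0 walk d0:H2→d1:- -> H2
  add 160.51.0.0/16 -> H1 at depth 16
  add 69.153.197.0/24 -> H1 at depth 24
  lookup 160.51.49.11: bits 101000000011001100110 walk d0:H2→d1:-→d2:-→d3:-→d4:-→d5:-→d6:H1→d7:-→d8:-→d9:-→d10:-→d11:-→d12:-→d13:-→d14:-→d15:-→d16:H1→d17:-→d18:-→d19:-→d20:H5→d21:- -> H5
  - 0.0.0.0/0 clear@0
  lookup 163.128.0.0: bits 1010001110 walk d0:-→d1:-→d2:-→d3:-→d4:-→d5:-→d6:H1→d7:-→d8:-→d9:-→d10:H4 -> H4
  lookup 160.51.48.0: bits 101000000011001100110 walk d0:-→d1:-→d2:-→d3:-→d4:-→d5:-→d6:H1→d7:-→d8:-→d9:-→d10:-→d11:-→d12:-→d13:-→d14:-→d15:-→d16:H1→d17:-→d18:-→d19:-→d20:H5→d21:- -> H5
  add 163.160.0.0/12 -> H5 at depth 12
  add 119.0.0.0/9 -> H1 at depth 9
  add 163.165.0.0/20 -> H5 at depth 20

== LOOKUPS ==
["H4","H1","H4","H4","H1","H2","H5","H4","H5"]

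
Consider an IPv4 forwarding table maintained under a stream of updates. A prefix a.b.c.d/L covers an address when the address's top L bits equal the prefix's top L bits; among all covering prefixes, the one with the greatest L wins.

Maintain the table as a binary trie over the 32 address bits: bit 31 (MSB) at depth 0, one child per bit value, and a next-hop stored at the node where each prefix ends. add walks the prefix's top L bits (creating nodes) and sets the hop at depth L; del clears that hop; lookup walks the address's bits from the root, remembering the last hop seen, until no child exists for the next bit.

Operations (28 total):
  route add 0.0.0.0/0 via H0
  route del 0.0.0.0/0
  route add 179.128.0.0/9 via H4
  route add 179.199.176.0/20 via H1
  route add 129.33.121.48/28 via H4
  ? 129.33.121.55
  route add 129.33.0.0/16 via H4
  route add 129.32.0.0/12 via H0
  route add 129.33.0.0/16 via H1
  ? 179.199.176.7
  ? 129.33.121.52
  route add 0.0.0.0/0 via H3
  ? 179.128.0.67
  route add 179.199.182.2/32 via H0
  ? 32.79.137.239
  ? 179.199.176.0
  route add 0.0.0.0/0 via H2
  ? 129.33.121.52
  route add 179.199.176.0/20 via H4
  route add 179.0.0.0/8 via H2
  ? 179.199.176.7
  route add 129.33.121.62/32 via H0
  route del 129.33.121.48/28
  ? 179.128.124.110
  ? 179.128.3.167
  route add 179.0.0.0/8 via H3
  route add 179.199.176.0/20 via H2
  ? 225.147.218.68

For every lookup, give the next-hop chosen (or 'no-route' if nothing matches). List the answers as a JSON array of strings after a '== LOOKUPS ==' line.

Trace:
  add 0.0.0.0/0 -> H0 at depth 0
  - 0.0.0.0/0 clear@0
  add 179.128.0.0/9 -> H4 at depth 9
  add 179.199.176.0/20 -> H1 at depth 20
  add 129.33.121.48/28 -> H4 at depth 28
  Q 129.33.121.55: descend 1000000100100001011110010011 ; hops seen [H4] ; pick H4
  add 129.33.0.0/16 -> H4 at depth 16
  add 129.32.0.0/12 -> H0 at depth 12
  add 129.33.0.0/16 -> H1 at depth 16
  Q 179.199.176.7: descend 10110011110001111011 ; hops seen [H4,H1] ; pick H1
  Q 129.33.121.52: descend 1000000100100001011110010011 ; hops seen [H0,H1,H4] ; pick H4
  add 0.0.0.0/0 -> H3 at depth 0
  Q 179.128.0.67: descend 101100111 ; hops seen [H3,H4] ; pick H4
  add 179.199.182.2/32 -> H0 at depth 32
  Q 32.79.137.239: descend ε ; hops seen [H3] ; pick H3
  Q 179.199.176.0: descend 101100111100011110110 ; hops seen [H3,H4,H1] ; pick H1
  add 0.0.0.0/0 -> H2 at depth 0
  Q 129.33.121.52: descend 1000000100100001011110010011 ; hops seen [H2,H0,H1,H4] ; pick H4
  add 179.199.176.0/20 -> H4 at depth 20
  add 179.0.0.0/8 -> H2 at depth 8
  Q 179.199.176.7: descend 101100111100011110110 ; hops seen [H2,H2,H4,H4] ; pick H4
  add 129.33.121.62/32 -> H0 at depth 32
  - 129.33.121.48/28 clear@28
  Q 179.128.124.110: descend 101100111 ; hops seen [H2,H2,H4] ; pick H4
  Q 179.128.3.167: descend 101100111 ; hops seen [H2,H2,H4] ; pick H4
  add 179.0.0.0/8 -> H3 at depth 8
  add 179.199.176.0/20 -> H2 at depth 20
  Q 225.147.218.68: descend 1 ; hops seen [H2] ; pick H2

== LOOKUPS ==
["H4","H1","H4","H4","H3","H1","H4","H4","H4","H4","H2"]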